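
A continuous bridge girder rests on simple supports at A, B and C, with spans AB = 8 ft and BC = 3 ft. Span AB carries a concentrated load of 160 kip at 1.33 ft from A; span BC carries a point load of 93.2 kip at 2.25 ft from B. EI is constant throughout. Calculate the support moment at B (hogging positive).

M_B = 84.18 kip·ft

Insert a hinge at B; M_B is the redundant, and each span becomes simply supported.
End slopes at the hinge B, treating each span as simply supported:
  span AB: point load 160 at a = 1.33: Pab(L + a)/(6LEI) = 275.9/EI
  span BC: point load 93.2 at a = 2.25: Pab(L + b)/(6LEI) = 32.77/EI
  relative rotation θ_0 = (275.9 + 32.77)/EI = 308.7/EI
A unit hogging moment at B produces rotation L₁/(3EI) + L₂/(3EI) = 3.667/EI.
Compatibility: M_B·(L₁+L₂)/(3EI) = θ_0, giving M_B = 84.18 kip·ft (hogging).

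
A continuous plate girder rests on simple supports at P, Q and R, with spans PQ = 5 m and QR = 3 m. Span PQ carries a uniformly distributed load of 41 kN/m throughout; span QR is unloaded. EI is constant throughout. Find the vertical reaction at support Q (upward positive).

R_Q = 145.2 kN

Take M_Q as the redundant. Released structure: two simple spans PQ and QR with a hinge at Q.
Discontinuity in slope at Q on the released structure — sum the simple-span end rotations:
  span PQ: UDL 41: wL³/(24EI) = 213.5/EI
  relative rotation θ_0 = (213.5 + 0)/EI = 213.5/EI
A unit hogging moment at Q produces rotation L₁/(3EI) + L₂/(3EI) = 2.667/EI.
Compatibility: M_Q·(L₁+L₂)/(3EI) = θ_0, giving M_Q = 80.08 kN·m (hogging).
Span PQ, ΣM about P with M_Q applied at Q: R_Q^{PQ}·5 = 512.5 + 80.08, so R_Q^{PQ} = 118.5 kN and R_P = 205 − 118.5 = 86.48 kN.
Span QR, ΣM about R: R_Q^{QR}·3 = 0 + 80.08, so R_Q^{QR} = 26.69 kN and R_R = 0 − 26.69 = -26.69 kN.
R_Q = 118.5 + 26.69 = 145.2 kN.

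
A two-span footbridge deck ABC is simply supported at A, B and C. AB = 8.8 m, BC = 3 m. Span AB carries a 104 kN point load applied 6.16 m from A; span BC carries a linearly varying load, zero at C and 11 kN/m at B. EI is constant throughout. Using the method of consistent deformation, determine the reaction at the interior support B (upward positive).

Take M_B as the redundant. Released structure: two simple spans AB and BC with a hinge at B.
End slopes at the hinge B, treating each span as simply supported:
  span AB: point load 104 at a = 6.16: Pab(L + a)/(6LEI) = 479.2/EI
  span BC: triangular load, peak 11: w₀L³/(45EI) = 6.6/EI
  relative rotation θ_0 = (479.2 + 6.6)/EI = 485.8/EI
A unit hogging moment at B produces rotation L₁/(3EI) + L₂/(3EI) = 3.933/EI.
Slope continuity at B: θ_0 = M_B·3.933/EI, so M_B = 485.8/3.933 = 123.5 kN·m (hogging).
Span AB, ΣM about A with M_B applied at B: R_B^{AB}·8.8 = 640.6 + 123.5, so R_B^{AB} = 86.84 kN and R_A = 104 − 86.84 = 17.16 kN.
Span BC, ΣM about C: R_B^{BC}·3 = 33 + 123.5, so R_B^{BC} = 52.17 kN and R_C = 16.5 − 52.17 = -35.67 kN.
R_B = 86.84 + 52.17 = 139 kN.

R_B = 139 kN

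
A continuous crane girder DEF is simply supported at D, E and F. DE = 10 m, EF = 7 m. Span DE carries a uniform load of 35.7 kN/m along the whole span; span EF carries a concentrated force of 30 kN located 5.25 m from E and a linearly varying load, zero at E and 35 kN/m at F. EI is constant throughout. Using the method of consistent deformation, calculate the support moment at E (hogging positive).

Insert a hinge at E; M_E is the redundant, and each span becomes simply supported.
Discontinuity in slope at E on the released structure — sum the simple-span end rotations:
  span DE: UDL 35.7: wL³/(24EI) = 1488/EI
  span EF: point load 30 at a = 5.25: Pab(L + b)/(6LEI) = 57.42/EI
  span EF: triangular load, peak 35: 7w₀L³/(360EI) = 233.4/EI
  relative rotation θ_0 = (1488 + 290.9)/EI = 1778/EI
A unit hogging moment at E produces rotation L₁/(3EI) + L₂/(3EI) = 5.667/EI.
Compatibility: M_E·(L₁+L₂)/(3EI) = θ_0, giving M_E = 313.8 kN·m (hogging).

M_E = 313.8 kN·m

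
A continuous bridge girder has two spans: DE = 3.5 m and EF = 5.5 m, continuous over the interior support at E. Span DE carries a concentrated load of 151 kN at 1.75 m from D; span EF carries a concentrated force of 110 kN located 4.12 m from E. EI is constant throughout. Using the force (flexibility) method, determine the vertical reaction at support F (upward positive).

Insert a hinge at E; M_E is the redundant, and each span becomes simply supported.
Discontinuity in slope at E on the released structure — sum the simple-span end rotations:
  span DE: point load 151 at a = 1.75: Pab(L + a)/(6LEI) = 115.6/EI
  span EF: point load 110 at a = 4.12: Pab(L + b)/(6LEI) = 130.4/EI
  relative rotation θ_0 = (115.6 + 130.4)/EI = 246/EI
A unit hogging moment at E produces rotation L₁/(3EI) + L₂/(3EI) = 3/EI.
Compatibility: M_E·(L₁+L₂)/(3EI) = θ_0, giving M_E = 82 kN·m (hogging).
Span EF, ΣM about F: R_E^{EF}·5.5 = 151.8 + 82, so R_E^{EF} = 42.51 kN and R_F = 110 − 42.51 = 67.49 kN.

R_F = 67.49 kN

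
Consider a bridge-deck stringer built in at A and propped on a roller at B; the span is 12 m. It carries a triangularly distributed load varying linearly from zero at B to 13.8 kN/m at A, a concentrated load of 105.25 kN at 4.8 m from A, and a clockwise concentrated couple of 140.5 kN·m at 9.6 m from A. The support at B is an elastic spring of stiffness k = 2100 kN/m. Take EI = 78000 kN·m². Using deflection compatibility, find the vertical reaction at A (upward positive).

R_A = 136.1 kN

Release the roller at B. Primary structure: cantilever fixed at A.
Free-end deflection of the primary structure under the applied loading (downward +):
  triangular load, peak 13.8 at the fixed end: w₀L⁴/(30EI) = 9539/EI
  point load 105.25 at a = 4.8: Pa²(3L − a)/(6EI) = 12610/EI
  clockwise couple 140.5 at a = 9.6: M₀a(2L − a)/(2EI) = 9711/EI
  δ_0 = 31860/EI
Tip deflection under a unit load at B: L³/(3EI) = 576/EI.
With EI = 78000 kN·m²: δ_0 = 0.40846 m and δ_{BB} = 0.007385 m/kN.
Compatibility — the spring shortens by R_B/k under the reaction it provides: δ_0 − R_B·δ_{BB} = R_B/k. With 1/k = 0.000476 m/kN, R_B = δ_0 / (δ_{BB} + 1/k) = 0.40846 / (0.007385 + 0.000476) = 51.96 kN.
Vertical equilibrium: R_A = ΣP − R_B = 188.1 − 51.96 = 136.1 kN.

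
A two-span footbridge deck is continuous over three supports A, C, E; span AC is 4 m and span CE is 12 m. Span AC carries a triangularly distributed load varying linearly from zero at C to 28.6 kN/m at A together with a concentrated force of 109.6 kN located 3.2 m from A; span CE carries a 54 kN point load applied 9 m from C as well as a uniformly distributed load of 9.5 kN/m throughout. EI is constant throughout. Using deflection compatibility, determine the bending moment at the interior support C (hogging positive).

M_C = 207.7 kN·m

Take M_C as the redundant. Released structure: two simple spans AC and CE with a hinge at C.
Rotations at C on the released spans (each span's end-slope, ×1/EI):
  span AC: triangular load, peak 28.6: 7w₀L³/(360EI) = 35.59/EI
  span AC: point load 109.6 at a = 3.2: Pab(L + a)/(6LEI) = 84.17/EI
  span CE: point load 54 at a = 9: Pab(L + b)/(6LEI) = 303.8/EI
  span CE: UDL 9.5: wL³/(24EI) = 684/EI
  relative rotation θ_0 = (119.8 + 987.8)/EI = 1108/EI
A unit hogging moment at C produces rotation L₁/(3EI) + L₂/(3EI) = 5.333/EI.
Compatibility: M_C·(L₁+L₂)/(3EI) = θ_0, giving M_C = 207.7 kN·m (hogging).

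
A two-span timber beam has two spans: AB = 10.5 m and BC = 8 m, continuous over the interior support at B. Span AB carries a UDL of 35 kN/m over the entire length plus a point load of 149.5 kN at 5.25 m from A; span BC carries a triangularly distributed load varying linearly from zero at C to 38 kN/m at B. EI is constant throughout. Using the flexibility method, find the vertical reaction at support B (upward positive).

Insert a hinge at B; M_B is the redundant, and each span becomes simply supported.
Rotations at B on the released spans (each span's end-slope, ×1/EI):
  span AB: UDL 35: wL³/(24EI) = 1688/EI
  span AB: point load 149.5 at a = 5.25: Pab(L + a)/(6LEI) = 1030/EI
  span BC: triangular load, peak 38: w₀L³/(45EI) = 432.4/EI
  relative rotation θ_0 = (2718 + 432.4)/EI = 3151/EI
A unit hogging moment at B produces rotation L₁/(3EI) + L₂/(3EI) = 6.167/EI.
Compatibility: M_B·(L₁+L₂)/(3EI) = θ_0, giving M_B = 510.9 kN·m (hogging).
Span AB, ΣM about A with M_B applied at B: R_B^{AB}·10.5 = 2714 + 510.9, so R_B^{AB} = 307.2 kN and R_A = 517 − 307.2 = 209.8 kN.
Span BC, ΣM about C: R_B^{BC}·8 = 810.7 + 510.9, so R_B^{BC} = 165.2 kN and R_C = 152 − 165.2 = -13.2 kN.
R_B = 307.2 + 165.2 = 472.4 kN.

R_B = 472.4 kN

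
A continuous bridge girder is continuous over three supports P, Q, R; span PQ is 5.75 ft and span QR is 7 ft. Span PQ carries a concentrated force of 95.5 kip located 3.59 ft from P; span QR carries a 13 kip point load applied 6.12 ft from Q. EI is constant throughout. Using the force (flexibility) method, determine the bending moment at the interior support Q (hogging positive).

Take M_Q as the redundant. Released structure: two simple spans PQ and QR with a hinge at Q.
Discontinuity in slope at Q on the released structure — sum the simple-span end rotations:
  span PQ: point load 95.5 at a = 3.59: Pab(L + a)/(6LEI) = 200.5/EI
  span QR: point load 13 at a = 6.12: Pab(L + b)/(6LEI) = 13.14/EI
  relative rotation θ_0 = (200.5 + 13.14)/EI = 213.6/EI
A unit hogging moment at Q produces rotation L₁/(3EI) + L₂/(3EI) = 4.25/EI.
Slope continuity at Q: θ_0 = M_Q·4.25/EI, so M_Q = 213.6/4.25 = 50.26 kip·ft (hogging).

M_Q = 50.26 kip·ft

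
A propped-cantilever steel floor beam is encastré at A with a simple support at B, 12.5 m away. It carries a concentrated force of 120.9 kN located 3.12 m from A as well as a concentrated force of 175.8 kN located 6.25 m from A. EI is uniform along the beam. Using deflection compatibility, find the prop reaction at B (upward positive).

Release the roller at B. Primary structure: cantilever fixed at A.
Downward deflection at the released point B due to the loads:
  point load 120.9 at a = 3.12: Pa²(3L − a)/(6EI) = 6744/EI
  point load 175.8 at a = 6.25: Pa²(3L − a)/(6EI) = 35767/EI
  δ_0 = 42510/EI
Tip deflection under a unit load at B: L³/(3EI) = 651/EI.
The prop prevents deflection at B: R_B = δ_0/δ_{BB} = 42510/651 = 65.3 kN.

R_B = 65.3 kN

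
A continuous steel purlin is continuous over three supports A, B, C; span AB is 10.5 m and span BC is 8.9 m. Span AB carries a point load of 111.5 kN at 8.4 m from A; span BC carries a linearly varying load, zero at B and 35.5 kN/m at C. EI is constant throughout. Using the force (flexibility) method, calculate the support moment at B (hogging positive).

M_B = 166.5 kN·m

Release continuity at B by inserting a hinge; the redundant is the internal moment M_B. The primary structure is two simply-supported spans AB and BC.
Rotations at B on the released spans (each span's end-slope, ×1/EI):
  span AB: point load 111.5 at a = 8.4: Pab(L + a)/(6LEI) = 590.1/EI
  span BC: triangular load, peak 35.5: 7w₀L³/(360EI) = 486.6/EI
  relative rotation θ_0 = (590.1 + 486.6)/EI = 1077/EI
A unit hogging moment at B produces rotation L₁/(3EI) + L₂/(3EI) = 6.467/EI.
Compatibility: M_B·(L₁+L₂)/(3EI) = θ_0, giving M_B = 166.5 kN·m (hogging).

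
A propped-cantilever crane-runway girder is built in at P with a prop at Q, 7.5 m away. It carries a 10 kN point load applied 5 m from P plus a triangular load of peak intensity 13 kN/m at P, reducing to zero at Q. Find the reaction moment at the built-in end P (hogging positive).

M_P = 59.86 kN·m

Release the roller at Q. Primary structure: cantilever fixed at P.
Free-end deflection of the primary structure under the applied loading (downward +):
  point load 10 at a = 5: Pa²(3L − a)/(6EI) = 729.2/EI
  triangular load, peak 13 at the fixed end: w₀L⁴/(30EI) = 1371/EI
  δ_0 = 2100/EI
Flexibility coefficient — unit upward force at Q: δ_{QQ} = L³/(3EI) = 140.6/EI.
The prop prevents deflection at Q: R_Q = δ_0/δ_{QQ} = 2100/140.6 = 14.94 kN.
Moment equilibrium about P: M_P = Σ(load moments about P) − R_Q·L = 171.9 − 14.94×7.5 = 59.86 kN·m.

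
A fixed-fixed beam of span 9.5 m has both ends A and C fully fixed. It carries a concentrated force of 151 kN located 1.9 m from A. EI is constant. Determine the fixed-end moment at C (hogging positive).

M_C = 45.9 kN·m

Take the two fixed-end moments M_A, M_C as redundants; the released structure is the simple span AC.
On the primary (simply-supported) span, the end slopes from the loading are:
  at A: point load 151 at a = 1.9: Pab(L + b)/(6LEI) = 654.1/EI
  at C: point load 151 at a = 1.9: Pab(L + a)/(6LEI) = 436.1/EI
  θ_A0 = 654.1/EI,  θ_C0 = 436.1/EI
Flexibility coefficients: a unit moment at one end gives L/(3EI) there and L/(6EI) at the far end, so f₁₁ = f₂₂ = 3.167/EI and f₁₂ = f₂₁ = 1.583/EI.
Compatibility — zero rotation at each built-in end:
  3.167 M_A + 1.583 M_C = 654.1
  1.583 M_A + 3.167 M_C = 436.1
Solving the pair gives M_A = 183.6 kN·m and M_C = 45.9 kN·m (hogging).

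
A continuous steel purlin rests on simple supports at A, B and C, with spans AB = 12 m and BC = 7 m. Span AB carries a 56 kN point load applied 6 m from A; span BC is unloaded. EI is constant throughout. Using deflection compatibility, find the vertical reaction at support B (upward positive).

R_B = 46 kN

Insert a hinge at B; M_B is the redundant, and each span becomes simply supported.
Discontinuity in slope at B on the released structure — sum the simple-span end rotations:
  span AB: point load 56 at a = 6: Pab(L + a)/(6LEI) = 504/EI
  relative rotation θ_0 = (504 + 0)/EI = 504/EI
A unit hogging moment at B produces rotation L₁/(3EI) + L₂/(3EI) = 6.333/EI.
Slope continuity at B: θ_0 = M_B·6.333/EI, so M_B = 504/6.333 = 79.58 kN·m (hogging).
Span AB, ΣM about A with M_B applied at B: R_B^{AB}·12 = 336 + 79.58, so R_B^{AB} = 34.63 kN and R_A = 56 − 34.63 = 21.37 kN.
Span BC, ΣM about C: R_B^{BC}·7 = 0 + 79.58, so R_B^{BC} = 11.37 kN and R_C = 0 − 11.37 = -11.37 kN.
R_B = 34.63 + 11.37 = 46 kN.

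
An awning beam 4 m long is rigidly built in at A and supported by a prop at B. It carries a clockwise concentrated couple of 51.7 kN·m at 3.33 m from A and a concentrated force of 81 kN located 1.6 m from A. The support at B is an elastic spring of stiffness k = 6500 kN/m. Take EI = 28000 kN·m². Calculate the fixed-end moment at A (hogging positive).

Choose R_B as the redundant. The primary structure is the cantilever fixed at A.
Primary-structure tip deflection at B by superposition:
  clockwise couple 51.7 at a = 3.33: M₀a(2L − a)/(2EI) = 402/EI
  point load 81 at a = 1.6: Pa²(3L − a)/(6EI) = 359.4/EI
  δ_0 = 761.4/EI
Tip deflection under a unit load at B: L³/(3EI) = 21.33/EI.
With EI = 28000 kN·m²: δ_0 = 0.027194 m and δ_{BB} = 0.000762 m/kN.
Compatibility — the spring shortens by R_B/k under the reaction it provides: δ_0 − R_B·δ_{BB} = R_B/k. With 1/k = 0.000154 m/kN, R_B = δ_0 / (δ_{BB} + 1/k) = 0.027194 / (0.000762 + 0.000154) = 29.7 kN.
Moment equilibrium about A: M_A = Σ(load moments about A) − R_B·L = 181.3 − 29.7×4 = 62.52 kN·m.

M_A = 62.52 kN·m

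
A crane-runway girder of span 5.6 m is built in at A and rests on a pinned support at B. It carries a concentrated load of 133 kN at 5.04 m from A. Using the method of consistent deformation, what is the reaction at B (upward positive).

R_B = 113.1 kN

Choose R_B as the redundant. The primary structure is the cantilever fixed at A.
Primary-structure tip deflection at B by superposition:
  point load 133 at a = 5.04: Pa²(3L − a)/(6EI) = 6622/EI
Tip deflection under a unit load at B: L³/(3EI) = 58.54/EI.
The prop prevents deflection at B: R_B = δ_0/δ_{BB} = 6622/58.54 = 113.1 kN.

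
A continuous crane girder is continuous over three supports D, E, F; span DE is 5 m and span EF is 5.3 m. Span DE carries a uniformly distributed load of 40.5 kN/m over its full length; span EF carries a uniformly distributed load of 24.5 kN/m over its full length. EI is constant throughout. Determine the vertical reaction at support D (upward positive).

R_D = 80.11 kN

Take M_E as the redundant. Released structure: two simple spans DE and EF with a hinge at E.
Discontinuity in slope at E on the released structure — sum the simple-span end rotations:
  span DE: UDL 40.5: wL³/(24EI) = 210.9/EI
  span EF: UDL 24.5: wL³/(24EI) = 152/EI
  relative rotation θ_0 = (210.9 + 152)/EI = 362.9/EI
A unit hogging moment at E produces rotation L₁/(3EI) + L₂/(3EI) = 3.433/EI.
Slope continuity at E: θ_0 = M_E·3.433/EI, so M_E = 362.9/3.433 = 105.7 kN·m (hogging).
Span DE, ΣM about D with M_E applied at E: R_E^{DE}·5 = 506.2 + 105.7, so R_E^{DE} = 122.4 kN and R_D = 202.5 − 122.4 = 80.11 kN.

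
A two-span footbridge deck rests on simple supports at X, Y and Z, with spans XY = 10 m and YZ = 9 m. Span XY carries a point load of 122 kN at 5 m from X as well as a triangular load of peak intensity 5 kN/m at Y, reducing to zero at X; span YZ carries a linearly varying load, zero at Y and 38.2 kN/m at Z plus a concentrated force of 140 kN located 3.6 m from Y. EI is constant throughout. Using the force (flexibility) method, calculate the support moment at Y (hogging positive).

Take M_Y as the redundant. Released structure: two simple spans XY and YZ with a hinge at Y.
Discontinuity in slope at Y on the released structure — sum the simple-span end rotations:
  span XY: point load 122 at a = 5: Pab(L + a)/(6LEI) = 762.5/EI
  span XY: triangular load, peak 5: w₀L³/(45EI) = 111.1/EI
  span YZ: triangular load, peak 38.2: 7w₀L³/(360EI) = 541.5/EI
  span YZ: point load 140 at a = 3.6: Pab(L + b)/(6LEI) = 725.8/EI
  relative rotation θ_0 = (873.6 + 1267)/EI = 2141/EI
A unit hogging moment at Y produces rotation L₁/(3EI) + L₂/(3EI) = 6.333/EI.
Slope continuity at Y: θ_0 = M_Y·6.333/EI, so M_Y = 2141/6.333 = 338 kN·m (hogging).

M_Y = 338 kN·m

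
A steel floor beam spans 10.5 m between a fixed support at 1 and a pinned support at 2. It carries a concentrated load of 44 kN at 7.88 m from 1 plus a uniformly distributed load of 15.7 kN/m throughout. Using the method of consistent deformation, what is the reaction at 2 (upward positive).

Release the roller at 2. Primary structure: cantilever fixed at 1.
Downward deflection at the released point 2 due to the loads:
  point load 44 at a = 7.88: Pa²(3L − a)/(6EI) = 10756/EI
  UDL 15.7: wL⁴/(8EI) = 23854/EI
  δ_0 = 34610/EI
Flexibility coefficient — unit upward force at 2: δ_{22} = L³/(3EI) = 385.9/EI.
The prop prevents deflection at 2: R_2 = δ_0/δ_{22} = 34610/385.9 = 89.69 kN.

R_2 = 89.69 kN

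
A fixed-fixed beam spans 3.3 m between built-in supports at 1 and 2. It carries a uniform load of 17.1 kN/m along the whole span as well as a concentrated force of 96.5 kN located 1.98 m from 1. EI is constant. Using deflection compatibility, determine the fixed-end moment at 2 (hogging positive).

M_2 = 61.38 kN·m

Release both end moments; the primary structure is a simply-supported span 12 with redundants M_1 and M_2.
End rotations of the released simple span under the applied load (×1/EI):
  at 1: UDL 17.1: wL³/(24EI) = 25.61/EI
  at 2: UDL 17.1: wL³/(24EI) = 25.61/EI
  at 1: point load 96.5 at a = 1.98: Pab(L + b)/(6LEI) = 58.85/EI
  at 2: point load 96.5 at a = 1.98: Pab(L + a)/(6LEI) = 67.26/EI
  θ_10 = 84.45/EI,  θ_20 = 92.86/EI
Flexibility coefficients: a unit moment at one end gives L/(3EI) there and L/(6EI) at the far end, so f₁₁ = f₂₂ = 1.1/EI and f₁₂ = f₂₁ = 0.55/EI.
Compatibility — zero rotation at each built-in end:
  1.1 M_1 + 0.55 M_2 = 84.45
  0.55 M_1 + 1.1 M_2 = 92.86
Solving the pair gives M_1 = 46.09 kN·m and M_2 = 61.38 kN·m (hogging).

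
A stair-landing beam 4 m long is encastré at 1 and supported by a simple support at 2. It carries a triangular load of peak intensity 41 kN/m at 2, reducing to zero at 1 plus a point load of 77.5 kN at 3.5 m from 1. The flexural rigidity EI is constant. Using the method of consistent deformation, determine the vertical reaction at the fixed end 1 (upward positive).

R_1 = 51.36 kN

Choose R_2 as the redundant. The primary structure is the cantilever fixed at 1.
Primary-structure tip deflection at 2 by superposition:
  triangular load, peak 41 at the free end: 11w₀L⁴/(120EI) = 962.1/EI
  point load 77.5 at a = 3.5: Pa²(3L − a)/(6EI) = 1345/EI
  δ_0 = 2307/EI
Flexibility coefficient — unit upward force at 2: δ_{22} = L³/(3EI) = 21.33/EI.
The prop prevents deflection at 2: R_2 = δ_0/δ_{22} = 2307/21.33 = 108.1 kN.
Vertical equilibrium: R_1 = ΣP − R_2 = 159.5 − 108.1 = 51.36 kN.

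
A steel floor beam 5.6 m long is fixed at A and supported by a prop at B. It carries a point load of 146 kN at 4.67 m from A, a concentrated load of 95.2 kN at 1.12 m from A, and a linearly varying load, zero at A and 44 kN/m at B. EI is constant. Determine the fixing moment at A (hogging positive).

M_A = 223.3 kN·m

Release the roller at B. Primary structure: cantilever fixed at A.
Downward deflection at the released point B due to the loads:
  point load 146 at a = 4.67: Pa²(3L − a)/(6EI) = 6437/EI
  point load 95.2 at a = 1.12: Pa²(3L − a)/(6EI) = 312.1/EI
  triangular load, peak 44 at the free end: 11w₀L⁴/(120EI) = 3967/EI
  δ_0 = 10716/EI
Tip deflection under a unit load at B: L³/(3EI) = 58.54/EI.
The prop prevents deflection at B: R_B = δ_0/δ_{BB} = 10716/58.54 = 183.1 kN.
Moment equilibrium about A: M_A = Σ(load moments about A) − R_B·L = 1248 − 183.1×5.6 = 223.3 kN·m.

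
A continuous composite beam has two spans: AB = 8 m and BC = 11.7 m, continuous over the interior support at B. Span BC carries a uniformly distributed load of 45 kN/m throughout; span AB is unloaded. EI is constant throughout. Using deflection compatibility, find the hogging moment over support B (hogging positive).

Insert a hinge at B; M_B is the redundant, and each span becomes simply supported.
Discontinuity in slope at B on the released structure — sum the simple-span end rotations:
  span BC: UDL 45: wL³/(24EI) = 3003/EI
  relative rotation θ_0 = (0 + 3003)/EI = 3003/EI
A unit hogging moment at B produces rotation L₁/(3EI) + L₂/(3EI) = 6.567/EI.
Compatibility: M_B·(L₁+L₂)/(3EI) = θ_0, giving M_B = 457.3 kN·m (hogging).

M_B = 457.3 kN·m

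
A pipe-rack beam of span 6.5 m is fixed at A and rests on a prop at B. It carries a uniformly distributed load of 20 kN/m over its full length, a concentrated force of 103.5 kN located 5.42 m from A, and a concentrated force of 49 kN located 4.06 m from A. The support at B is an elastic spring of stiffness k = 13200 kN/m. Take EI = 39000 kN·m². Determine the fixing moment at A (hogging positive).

M_A = 241.7 kN·m

Release the roller at B. Primary structure: cantilever fixed at A.
Downward deflection at the released point B due to the loads:
  UDL 20: wL⁴/(8EI) = 4463/EI
  point load 103.5 at a = 5.42: Pa²(3L − a)/(6EI) = 7135/EI
  point load 49 at a = 4.06: Pa²(3L − a)/(6EI) = 2078/EI
  δ_0 = 13676/EI
Tip deflection under a unit load at B: L³/(3EI) = 91.54/EI.
With EI = 39000 kN·m²: δ_0 = 0.35067 m and δ_{BB} = 0.002347 m/kN.
Compatibility — the spring shortens by R_B/k under the reaction it provides: δ_0 − R_B·δ_{BB} = R_B/k. With 1/k = 0.000076 m/kN, R_B = δ_0 / (δ_{BB} + 1/k) = 0.35067 / (0.002347 + 0.000076) = 144.7 kN.
Moment equilibrium about A: M_A = Σ(load moments about A) − R_B·L = 1182 − 144.7×6.5 = 241.7 kN·m.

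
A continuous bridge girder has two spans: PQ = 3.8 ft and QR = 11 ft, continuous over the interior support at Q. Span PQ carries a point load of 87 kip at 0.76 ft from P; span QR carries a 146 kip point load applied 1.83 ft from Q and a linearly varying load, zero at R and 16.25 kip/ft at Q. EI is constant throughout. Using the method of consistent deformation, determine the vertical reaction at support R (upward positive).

R_R = 30.69 kip

Take M_Q as the redundant. Released structure: two simple spans PQ and QR with a hinge at Q.
Rotations at Q on the released spans (each span's end-slope, ×1/EI):
  span PQ: point load 87 at a = 0.76: Pab(L + a)/(6LEI) = 40.2/EI
  span QR: point load 146 at a = 1.83: Pab(L + b)/(6LEI) = 748.7/EI
  span QR: triangular load, peak 16.25: w₀L³/(45EI) = 480.6/EI
  relative rotation θ_0 = (40.2 + 1229)/EI = 1270/EI
A unit hogging moment at Q produces rotation L₁/(3EI) + L₂/(3EI) = 4.933/EI.
Slope continuity at Q: θ_0 = M_Q·4.933/EI, so M_Q = 1270/4.933 = 257.3 kip·ft (hogging).
Span QR, ΣM about R: R_Q^{QR}·11 = 1994 + 257.3, so R_Q^{QR} = 204.7 kip and R_R = 235.4 − 204.7 = 30.69 kip.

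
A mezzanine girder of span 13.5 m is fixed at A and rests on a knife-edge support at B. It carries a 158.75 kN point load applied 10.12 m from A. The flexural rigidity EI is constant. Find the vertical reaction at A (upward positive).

Take the reaction at B as the redundant and release it; the primary structure is a cantilever fixed at A.
Downward deflection at the released point B due to the loads:
  point load 158.75 at a = 10.12: Pa²(3L − a)/(6EI) = 82321/EI
Tip deflection under a unit load at B: L³/(3EI) = 820.1/EI.
Compatibility at B: δ_0 − R_B·δ_{BB} = 0, so R_B = 82321/820.1 = 100.4 kN.
Vertical equilibrium: R_A = ΣP − R_B = 158.8 − 100.4 = 58.37 kN.

R_A = 58.37 kN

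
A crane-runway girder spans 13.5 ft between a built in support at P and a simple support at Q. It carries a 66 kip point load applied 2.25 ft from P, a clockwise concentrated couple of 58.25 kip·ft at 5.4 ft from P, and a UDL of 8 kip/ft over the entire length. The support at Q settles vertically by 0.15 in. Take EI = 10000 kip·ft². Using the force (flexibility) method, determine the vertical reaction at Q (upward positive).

R_Q = 47.09 kip

Take the reaction at Q as the redundant and release it; the primary structure is a cantilever fixed at P.
Deflection at Q on the released cantilever, summing each load's contribution:
  point load 66 at a = 2.25: Pa²(3L − a)/(6EI) = 2130/EI
  clockwise couple 58.25 at a = 5.4: M₀a(2L − a)/(2EI) = 3397/EI
  UDL 8: wL⁴/(8EI) = 33215/EI
  δ_0 = 38742/EI
Flexibility coefficient — unit upward force at Q: δ_{QQ} = L³/(3EI) = 820.1/EI.
With EI = 10000 kip·ft²: δ_0 = 3.8742 ft and δ_{QQ} = 0.082013 ft/kip.
Compatibility — the beam at Q must follow the support down by 0.0125 ft: δ_0 − R_Q·δ_{QQ} = 0.0125, so R_Q = (3.8742 − 0.0125)/0.082013 = 47.09 kip.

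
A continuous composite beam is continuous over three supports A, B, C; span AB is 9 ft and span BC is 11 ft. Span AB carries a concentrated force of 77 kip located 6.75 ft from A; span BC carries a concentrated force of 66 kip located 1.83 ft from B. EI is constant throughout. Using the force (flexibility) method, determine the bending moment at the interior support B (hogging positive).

M_B = 101.9 kip·ft

Insert a hinge at B; M_B is the redundant, and each span becomes simply supported.
End slopes at the hinge B, treating each span as simply supported:
  span AB: point load 77 at a = 6.75: Pab(L + a)/(6LEI) = 341.1/EI
  span BC: point load 66 at a = 1.83: Pab(L + b)/(6LEI) = 338.5/EI
  relative rotation θ_0 = (341.1 + 338.5)/EI = 679.6/EI
A unit hogging moment at B produces rotation L₁/(3EI) + L₂/(3EI) = 6.667/EI.
Slope continuity at B: θ_0 = M_B·6.667/EI, so M_B = 679.6/6.667 = 101.9 kip·ft (hogging).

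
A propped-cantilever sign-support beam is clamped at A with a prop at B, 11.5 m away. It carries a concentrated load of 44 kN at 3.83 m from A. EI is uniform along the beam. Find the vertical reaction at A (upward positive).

R_A = 37.49 kN

Take the reaction at B as the redundant and release it; the primary structure is a cantilever fixed at A.
Downward deflection at the released point B due to the loads:
  point load 44 at a = 3.83: Pa²(3L − a)/(6EI) = 3299/EI
Tip deflection under a unit load at B: L³/(3EI) = 507/EI.
The prop prevents deflection at B: R_B = δ_0/δ_{BB} = 3299/507 = 6.508 kN.
Vertical equilibrium: R_A = ΣP − R_B = 44 − 6.508 = 37.49 kN.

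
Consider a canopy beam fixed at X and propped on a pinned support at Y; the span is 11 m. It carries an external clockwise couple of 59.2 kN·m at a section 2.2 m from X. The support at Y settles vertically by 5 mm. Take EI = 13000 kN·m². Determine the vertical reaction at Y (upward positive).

R_Y = 2.76 kN

Remove the prop at Y; the released (primary) structure is a cantilever built in at X.
Deflection at Y on the released cantilever, summing each load's contribution:
  clockwise couple 59.2 at a = 2.2: M₀a(2L − a)/(2EI) = 1289/EI
Tip deflection under a unit load at Y: L³/(3EI) = 443.7/EI.
With EI = 13000 kN·m²: δ_0 = 0.099183 m and δ_{YY} = 0.034128 m/kN.
Compatibility — the beam at Y must follow the support down by 0.005 m: δ_0 − R_Y·δ_{YY} = 0.005, so R_Y = (0.099183 − 0.005)/0.034128 = 2.76 kN.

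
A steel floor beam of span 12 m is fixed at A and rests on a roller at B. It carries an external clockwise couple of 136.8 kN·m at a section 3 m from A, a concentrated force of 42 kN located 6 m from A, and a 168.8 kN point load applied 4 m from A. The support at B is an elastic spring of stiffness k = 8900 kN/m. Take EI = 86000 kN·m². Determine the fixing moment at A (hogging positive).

M_A = 525.7 kN·m

Choose R_B as the redundant. The primary structure is the cantilever fixed at A.
Deflection at B on the released cantilever, summing each load's contribution:
  clockwise couple 136.8 at a = 3: M₀a(2L − a)/(2EI) = 4309/EI
  point load 42 at a = 6: Pa²(3L − a)/(6EI) = 7560/EI
  point load 168.8 at a = 4: Pa²(3L − a)/(6EI) = 14404/EI
  δ_0 = 26273/EI
Flexibility coefficient — unit upward force at B: δ_{BB} = L³/(3EI) = 576/EI.
With EI = 86000 kN·m²: δ_0 = 0.30551 m and δ_{BB} = 0.006698 m/kN.
Compatibility — the spring shortens by R_B/k under the reaction it provides: δ_0 − R_B·δ_{BB} = R_B/k. With 1/k = 0.000112 m/kN, R_B = δ_0 / (δ_{BB} + 1/k) = 0.30551 / (0.006698 + 0.000112) = 44.86 kN.
Moment equilibrium about A: M_A = Σ(load moments about A) − R_B·L = 1064 − 44.86×12 = 525.7 kN·m.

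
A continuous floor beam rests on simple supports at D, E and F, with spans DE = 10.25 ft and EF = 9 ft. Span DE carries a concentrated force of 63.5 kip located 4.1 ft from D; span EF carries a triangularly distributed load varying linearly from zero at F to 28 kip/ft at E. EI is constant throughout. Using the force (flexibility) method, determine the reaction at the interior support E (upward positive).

R_E = 136.3 kip

Release continuity at E by inserting a hinge; the redundant is the internal moment M_E. The primary structure is two simply-supported spans DE and EF.
Rotations at E on the released spans (each span's end-slope, ×1/EI):
  span DE: point load 63.5 at a = 4.1: Pab(L + a)/(6LEI) = 373.6/EI
  span EF: triangular load, peak 28: w₀L³/(45EI) = 453.6/EI
  relative rotation θ_0 = (373.6 + 453.6)/EI = 827.2/EI
A unit hogging moment at E produces rotation L₁/(3EI) + L₂/(3EI) = 6.417/EI.
Slope continuity at E: θ_0 = M_E·6.417/EI, so M_E = 827.2/6.417 = 128.9 kip·ft (hogging).
Span DE, ΣM about D with M_E applied at E: R_E^{DE}·10.25 = 260.4 + 128.9, so R_E^{DE} = 37.98 kip and R_D = 63.5 − 37.98 = 25.52 kip.
Span EF, ΣM about F: R_E^{EF}·9 = 756 + 128.9, so R_E^{EF} = 98.32 kip and R_F = 126 − 98.32 = 27.68 kip.
R_E = 37.98 + 98.32 = 136.3 kip.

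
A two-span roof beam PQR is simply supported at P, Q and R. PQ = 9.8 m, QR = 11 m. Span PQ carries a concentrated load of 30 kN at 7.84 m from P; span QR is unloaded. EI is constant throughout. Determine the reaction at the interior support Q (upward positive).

R_Q = 27.85 kN

Release continuity at Q by inserting a hinge; the redundant is the internal moment M_Q. The primary structure is two simply-supported spans PQ and QR.
End slopes at the hinge Q, treating each span as simply supported:
  span PQ: point load 30 at a = 7.84: Pab(L + a)/(6LEI) = 138.3/EI
  relative rotation θ_0 = (138.3 + 0)/EI = 138.3/EI
A unit hogging moment at Q produces rotation L₁/(3EI) + L₂/(3EI) = 6.933/EI.
Compatibility: M_Q·(L₁+L₂)/(3EI) = θ_0, giving M_Q = 19.95 kN·m (hogging).
Span PQ, ΣM about P with M_Q applied at Q: R_Q^{PQ}·9.8 = 235.2 + 19.95, so R_Q^{PQ} = 26.04 kN and R_P = 30 − 26.04 = 3.965 kN.
Span QR, ΣM about R: R_Q^{QR}·11 = 0 + 19.95, so R_Q^{QR} = 1.813 kN and R_R = 0 − 1.813 = -1.813 kN.
R_Q = 26.04 + 1.813 = 27.85 kN.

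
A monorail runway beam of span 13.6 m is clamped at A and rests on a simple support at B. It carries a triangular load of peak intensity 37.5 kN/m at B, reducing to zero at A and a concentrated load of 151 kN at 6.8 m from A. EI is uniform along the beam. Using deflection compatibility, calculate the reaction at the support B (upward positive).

R_B = 187.4 kN

Remove the prop at B; the released (primary) structure is a cantilever built in at A.
Primary-structure tip deflection at B by superposition:
  triangular load, peak 37.5 at the free end: 11w₀L⁴/(120EI) = 117598/EI
  point load 151 at a = 6.8: Pa²(3L − a)/(6EI) = 39566/EI
  δ_0 = 157164/EI
Tip deflection under a unit load at B: L³/(3EI) = 838.5/EI.
The prop prevents deflection at B: R_B = δ_0/δ_{BB} = 157164/838.5 = 187.4 kN.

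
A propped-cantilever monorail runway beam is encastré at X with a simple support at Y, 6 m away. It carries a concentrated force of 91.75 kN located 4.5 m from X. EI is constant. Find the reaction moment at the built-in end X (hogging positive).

M_X = 64.51 kN·m

Choose R_Y as the redundant. The primary structure is the cantilever fixed at X.
Deflection at Y on the released cantilever, summing each load's contribution:
  point load 91.75 at a = 4.5: Pa²(3L − a)/(6EI) = 4180/EI
Tip deflection under a unit load at Y: L³/(3EI) = 72/EI.
Compatibility at Y: δ_0 − R_Y·δ_{YY} = 0, so R_Y = 4180/72 = 58.06 kN.
Moment equilibrium about X: M_X = Σ(load moments about X) − R_Y·L = 412.9 − 58.06×6 = 64.51 kN·m.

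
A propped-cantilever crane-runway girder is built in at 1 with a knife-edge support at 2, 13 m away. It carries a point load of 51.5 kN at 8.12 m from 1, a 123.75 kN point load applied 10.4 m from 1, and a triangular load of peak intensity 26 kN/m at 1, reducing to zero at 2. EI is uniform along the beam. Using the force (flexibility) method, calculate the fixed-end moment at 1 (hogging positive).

M_1 = 555.3 kN·m

Choose R_2 as the redundant. The primary structure is the cantilever fixed at 1.
Free-end deflection of the primary structure under the applied loading (downward +):
  point load 51.5 at a = 8.12: Pa²(3L − a)/(6EI) = 17476/EI
  point load 123.75 at a = 10.4: Pa²(3L − a)/(6EI) = 63801/EI
  triangular load, peak 26 at the fixed end: w₀L⁴/(30EI) = 24753/EI
  δ_0 = 106030/EI
Flexibility coefficient — unit upward force at 2: δ_{22} = L³/(3EI) = 732.3/EI.
Compatibility at 2: δ_0 − R_2·δ_{22} = 0, so R_2 = 106030/732.3 = 144.8 kN.
Moment equilibrium about 1: M_1 = Σ(load moments about 1) − R_2·L = 2438 − 144.8×13 = 555.3 kN·m.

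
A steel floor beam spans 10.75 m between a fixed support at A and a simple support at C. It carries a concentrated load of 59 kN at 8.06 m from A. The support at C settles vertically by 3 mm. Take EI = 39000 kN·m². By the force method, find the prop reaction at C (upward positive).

R_C = 37.03 kN

Take the reaction at C as the redundant and release it; the primary structure is a cantilever fixed at A.
Free-end deflection of the primary structure under the applied loading (downward +):
  point load 59 at a = 8.06: Pa²(3L − a)/(6EI) = 15453/EI
Flexibility coefficient — unit upward force at C: δ_{CC} = L³/(3EI) = 414.1/EI.
With EI = 39000 kN·m²: δ_0 = 0.39623 m and δ_{CC} = 0.010618 m/kN.
Compatibility — the beam at C must follow the support down by 0.003 m: δ_0 − R_C·δ_{CC} = 0.003, so R_C = (0.39623 − 0.003)/0.010618 = 37.03 kN.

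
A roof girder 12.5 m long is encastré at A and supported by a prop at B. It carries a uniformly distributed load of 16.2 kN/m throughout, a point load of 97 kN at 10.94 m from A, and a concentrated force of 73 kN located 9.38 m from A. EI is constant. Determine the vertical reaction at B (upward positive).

R_B = 201.1 kN

Remove the prop at B; the released (primary) structure is a cantilever built in at A.
Primary-structure tip deflection at B by superposition:
  UDL 16.2: wL⁴/(8EI) = 49438/EI
  point load 97 at a = 10.94: Pa²(3L − a)/(6EI) = 51391/EI
  point load 73 at a = 9.38: Pa²(3L − a)/(6EI) = 30102/EI
  δ_0 = 130931/EI
Tip deflection under a unit load at B: L³/(3EI) = 651/EI.
Compatibility at B: δ_0 − R_B·δ_{BB} = 0, so R_B = 130931/651 = 201.1 kN.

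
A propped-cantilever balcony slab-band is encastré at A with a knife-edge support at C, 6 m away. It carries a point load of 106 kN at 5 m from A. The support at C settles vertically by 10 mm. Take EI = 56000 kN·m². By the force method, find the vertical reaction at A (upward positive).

Take the reaction at C as the redundant and release it; the primary structure is a cantilever fixed at A.
Primary-structure tip deflection at C by superposition:
  point load 106 at a = 5: Pa²(3L − a)/(6EI) = 5742/EI
Tip deflection under a unit load at C: L³/(3EI) = 72/EI.
With EI = 56000 kN·m²: δ_0 = 0.10253 m and δ_{CC} = 0.001286 m/kN.
Compatibility — the beam at C must follow the support down by 0.01 m: δ_0 − R_C·δ_{CC} = 0.01, so R_C = (0.10253 − 0.01)/0.001286 = 71.97 kN.
Vertical equilibrium: R_A = ΣP − R_C = 106 − 71.97 = 34.03 kN.

R_A = 34.03 kN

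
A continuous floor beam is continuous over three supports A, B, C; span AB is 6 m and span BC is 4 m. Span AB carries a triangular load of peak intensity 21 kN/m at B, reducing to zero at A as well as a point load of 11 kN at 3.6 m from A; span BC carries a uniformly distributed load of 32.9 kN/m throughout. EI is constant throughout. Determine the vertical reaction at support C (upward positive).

Take M_B as the redundant. Released structure: two simple spans AB and BC with a hinge at B.
End slopes at the hinge B, treating each span as simply supported:
  span AB: triangular load, peak 21: w₀L³/(45EI) = 100.8/EI
  span AB: point load 11 at a = 3.6: Pab(L + a)/(6LEI) = 25.34/EI
  span BC: UDL 32.9: wL³/(24EI) = 87.73/EI
  relative rotation θ_0 = (126.1 + 87.73)/EI = 213.9/EI
A unit hogging moment at B produces rotation L₁/(3EI) + L₂/(3EI) = 3.333/EI.
Slope continuity at B: θ_0 = M_B·3.333/EI, so M_B = 213.9/3.333 = 64.16 kN·m (hogging).
Span BC, ΣM about C: R_B^{BC}·4 = 263.2 + 64.16, so R_B^{BC} = 81.84 kN and R_C = 131.6 − 81.84 = 49.76 kN.

R_C = 49.76 kN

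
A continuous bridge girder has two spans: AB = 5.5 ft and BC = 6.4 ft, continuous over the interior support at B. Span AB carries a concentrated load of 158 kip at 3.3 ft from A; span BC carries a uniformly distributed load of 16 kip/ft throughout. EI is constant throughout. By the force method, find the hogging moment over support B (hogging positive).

M_B = 121.2 kip·ft

Take M_B as the redundant. Released structure: two simple spans AB and BC with a hinge at B.
End slopes at the hinge B, treating each span as simply supported:
  span AB: point load 158 at a = 3.3: Pab(L + a)/(6LEI) = 305.9/EI
  span BC: UDL 16: wL³/(24EI) = 174.8/EI
  relative rotation θ_0 = (305.9 + 174.8)/EI = 480.7/EI
A unit hogging moment at B produces rotation L₁/(3EI) + L₂/(3EI) = 3.967/EI.
Compatibility: M_B·(L₁+L₂)/(3EI) = θ_0, giving M_B = 121.2 kip·ft (hogging).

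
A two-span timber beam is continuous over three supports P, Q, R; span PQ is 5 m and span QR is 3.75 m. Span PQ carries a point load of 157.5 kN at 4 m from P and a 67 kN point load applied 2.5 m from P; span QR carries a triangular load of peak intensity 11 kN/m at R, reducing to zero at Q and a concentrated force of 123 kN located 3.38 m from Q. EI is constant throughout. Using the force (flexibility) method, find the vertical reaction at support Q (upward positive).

Release continuity at Q by inserting a hinge; the redundant is the internal moment M_Q. The primary structure is two simply-supported spans PQ and QR.
End slopes at the hinge Q, treating each span as simply supported:
  span PQ: point load 157.5 at a = 4: Pab(L + a)/(6LEI) = 189/EI
  span PQ: point load 67 at a = 2.5: Pab(L + a)/(6LEI) = 104.7/EI
  span QR: triangular load, peak 11: 7w₀L³/(360EI) = 11.28/EI
  span QR: point load 123 at a = 3.38: Pab(L + b)/(6LEI) = 28.17/EI
  relative rotation θ_0 = (293.7 + 39.45)/EI = 333.1/EI
A unit hogging moment at Q produces rotation L₁/(3EI) + L₂/(3EI) = 2.917/EI.
Compatibility: M_Q·(L₁+L₂)/(3EI) = θ_0, giving M_Q = 114.2 kN·m (hogging).
Span PQ, ΣM about P with M_Q applied at Q: R_Q^{PQ}·5 = 797.5 + 114.2, so R_Q^{PQ} = 182.3 kN and R_P = 224.5 − 182.3 = 42.16 kN.
Span QR, ΣM about R: R_Q^{QR}·3.75 = 71.29 + 114.2, so R_Q^{QR} = 49.47 kN and R_R = 143.6 − 49.47 = 94.16 kN.
R_Q = 182.3 + 49.47 = 231.8 kN.

R_Q = 231.8 kN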